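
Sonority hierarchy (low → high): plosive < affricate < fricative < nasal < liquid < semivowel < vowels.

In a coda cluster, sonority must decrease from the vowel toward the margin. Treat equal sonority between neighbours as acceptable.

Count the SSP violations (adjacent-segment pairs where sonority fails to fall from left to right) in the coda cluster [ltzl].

/l/: liquid = 5.
/t/: plosive = 1.
/z/: fricative = 3.
/l/: liquid = 5.
/l/→/t/: 5→1 (falls) — ok.
/t/→/z/: 1→3 (does not fall) — violation.
/z/→/l/: 3→5 (does not fall) — violation.

2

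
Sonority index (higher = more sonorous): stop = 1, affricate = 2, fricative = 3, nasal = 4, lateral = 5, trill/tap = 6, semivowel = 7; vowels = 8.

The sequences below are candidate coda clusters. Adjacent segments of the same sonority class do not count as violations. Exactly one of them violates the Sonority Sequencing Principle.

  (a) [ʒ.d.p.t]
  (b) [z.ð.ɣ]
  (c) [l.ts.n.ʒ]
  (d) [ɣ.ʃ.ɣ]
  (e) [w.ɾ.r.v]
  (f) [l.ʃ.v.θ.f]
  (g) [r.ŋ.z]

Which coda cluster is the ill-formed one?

c

(a) sonority 3-1-1-1: well-formed.
(b) sonority 3-3-3: well-formed.
(c) sonority 5-2-4-3: ill-formed.
(d) sonority 3-3-3: well-formed.
(e) sonority 7-6-6-3: well-formed.
(f) sonority 5-3-3-3-3: well-formed.
(g) sonority 6-4-3: well-formed.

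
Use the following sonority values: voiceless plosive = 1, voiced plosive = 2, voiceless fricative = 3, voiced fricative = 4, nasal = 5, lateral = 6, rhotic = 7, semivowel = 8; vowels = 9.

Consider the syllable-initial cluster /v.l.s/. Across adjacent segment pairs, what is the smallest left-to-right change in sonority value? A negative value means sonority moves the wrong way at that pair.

/v/: voiced fricative = 4.
/l/: lateral = 6.
/s/: voiceless fricative = 3.
/v/→/l/: change +2.
/l/→/s/: change -3.
Minimum = -3.

-3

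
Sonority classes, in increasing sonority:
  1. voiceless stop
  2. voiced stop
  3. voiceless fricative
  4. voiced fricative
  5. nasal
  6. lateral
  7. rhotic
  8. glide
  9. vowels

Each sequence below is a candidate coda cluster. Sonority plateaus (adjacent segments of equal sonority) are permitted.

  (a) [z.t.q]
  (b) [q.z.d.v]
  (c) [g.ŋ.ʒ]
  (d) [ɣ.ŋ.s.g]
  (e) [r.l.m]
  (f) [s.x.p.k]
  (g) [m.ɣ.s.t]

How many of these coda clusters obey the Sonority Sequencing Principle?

4

(a) 4-1-1 → obeys
(b) 1-4-2-4 → violates
(c) 2-5-4 → violates
(d) 4-5-3-2 → violates
(e) 7-6-5 → obeys
(f) 3-3-1-1 → obeys
(g) 5-4-3-1 → obeys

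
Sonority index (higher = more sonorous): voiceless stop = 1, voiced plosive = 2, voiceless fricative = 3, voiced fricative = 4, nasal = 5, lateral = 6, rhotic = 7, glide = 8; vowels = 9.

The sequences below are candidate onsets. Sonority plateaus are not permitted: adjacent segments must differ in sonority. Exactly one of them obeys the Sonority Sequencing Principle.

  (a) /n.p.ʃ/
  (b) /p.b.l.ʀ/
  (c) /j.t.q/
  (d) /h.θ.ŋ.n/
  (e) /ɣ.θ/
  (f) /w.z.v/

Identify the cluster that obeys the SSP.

b

(a) /n.p.ʃ/: profile 5-1-3 — violates.
(b) /p.b.l.ʀ/: profile 1-2-6-7 — obeys.
(c) /j.t.q/: profile 8-1-1 — violates.
(d) /h.θ.ŋ.n/: profile 3-3-5-5 — violates.
(e) /ɣ.θ/: profile 4-3 — violates.
(f) /w.z.v/: profile 8-4-4 — violates.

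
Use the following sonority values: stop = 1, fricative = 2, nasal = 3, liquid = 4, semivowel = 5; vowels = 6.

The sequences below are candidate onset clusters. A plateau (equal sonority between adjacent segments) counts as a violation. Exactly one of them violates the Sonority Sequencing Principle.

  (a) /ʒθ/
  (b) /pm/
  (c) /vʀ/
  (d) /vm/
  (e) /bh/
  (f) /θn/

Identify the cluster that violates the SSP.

(a) sonority 2-2: ill-formed.
(b) sonority 1-3: well-formed.
(c) sonority 2-4: well-formed.
(d) sonority 2-3: well-formed.
(e) sonority 1-2: well-formed.
(f) sonority 2-3: well-formed.

a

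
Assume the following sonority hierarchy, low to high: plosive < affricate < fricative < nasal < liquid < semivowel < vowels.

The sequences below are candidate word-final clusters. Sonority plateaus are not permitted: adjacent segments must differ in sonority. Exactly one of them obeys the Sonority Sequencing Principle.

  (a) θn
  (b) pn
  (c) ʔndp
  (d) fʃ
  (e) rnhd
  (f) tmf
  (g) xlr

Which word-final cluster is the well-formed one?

(a) 3-4 → violates
(b) 1-4 → violates
(c) 1-4-1-1 → violates
(d) 3-3 → violates
(e) 5-4-3-1 → obeys
(f) 1-4-3 → violates
(g) 3-5-5 → violates

e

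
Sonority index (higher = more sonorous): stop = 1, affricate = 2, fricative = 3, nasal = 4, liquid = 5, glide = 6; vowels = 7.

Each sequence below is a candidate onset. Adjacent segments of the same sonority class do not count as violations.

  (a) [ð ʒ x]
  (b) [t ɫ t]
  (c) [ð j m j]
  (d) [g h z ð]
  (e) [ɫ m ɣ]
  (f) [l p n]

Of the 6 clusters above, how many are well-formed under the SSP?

2

(a) [ð ʒ x]: profile 3-3-3 — obeys.
(b) [t ɫ t]: profile 1-5-1 — violates.
(c) [ð j m j]: profile 3-6-4-6 — violates.
(d) [g h z ð]: profile 1-3-3-3 — obeys.
(e) [ɫ m ɣ]: profile 5-4-3 — violates.
(f) [l p n]: profile 5-1-4 — violates.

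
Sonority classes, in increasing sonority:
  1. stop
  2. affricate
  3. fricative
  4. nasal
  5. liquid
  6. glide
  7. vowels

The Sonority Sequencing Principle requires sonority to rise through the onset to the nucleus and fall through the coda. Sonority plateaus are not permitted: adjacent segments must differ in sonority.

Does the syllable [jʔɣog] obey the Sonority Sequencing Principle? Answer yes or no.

Onset: /j/ is a glide (sonority 6), /ʔ/ is a stop (sonority 1), /ɣ/ is a fricative (sonority 3); then the nucleus /o/ (sonority 7).
Onset profile 6-1-3-7 — does not strictly rise throughout.
Coda: /g/ is a stop (sonority 1).
Coda profile 7-1 — falls from the nucleus.

no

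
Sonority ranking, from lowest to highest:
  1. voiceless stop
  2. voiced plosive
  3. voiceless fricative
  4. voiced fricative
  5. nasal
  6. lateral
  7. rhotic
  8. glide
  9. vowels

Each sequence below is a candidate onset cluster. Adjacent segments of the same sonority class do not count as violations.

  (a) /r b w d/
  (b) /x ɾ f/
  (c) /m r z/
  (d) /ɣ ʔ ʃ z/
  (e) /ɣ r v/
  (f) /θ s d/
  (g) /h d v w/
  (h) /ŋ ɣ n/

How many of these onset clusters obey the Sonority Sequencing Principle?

(a) 7-2-8-2 → violates
(b) 3-7-3 → violates
(c) 5-7-4 → violates
(d) 4-1-3-4 → violates
(e) 4-7-4 → violates
(f) 3-3-2 → violates
(g) 3-2-4-8 → violates
(h) 5-4-5 → violates

0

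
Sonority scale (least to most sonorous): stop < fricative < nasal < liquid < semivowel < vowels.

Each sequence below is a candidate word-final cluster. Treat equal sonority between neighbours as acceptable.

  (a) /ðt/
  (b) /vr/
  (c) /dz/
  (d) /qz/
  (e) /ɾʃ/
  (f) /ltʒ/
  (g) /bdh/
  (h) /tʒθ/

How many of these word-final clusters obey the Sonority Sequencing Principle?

2

(a) /ðt/: profile 2-1 — obeys.
(b) /vr/: profile 2-4 — violates.
(c) /dz/: profile 1-2 — violates.
(d) /qz/: profile 1-2 — violates.
(e) /ɾʃ/: profile 4-2 — obeys.
(f) /ltʒ/: profile 4-1-2 — violates.
(g) /bdh/: profile 1-1-2 — violates.
(h) /tʒθ/: profile 1-2-2 — violates.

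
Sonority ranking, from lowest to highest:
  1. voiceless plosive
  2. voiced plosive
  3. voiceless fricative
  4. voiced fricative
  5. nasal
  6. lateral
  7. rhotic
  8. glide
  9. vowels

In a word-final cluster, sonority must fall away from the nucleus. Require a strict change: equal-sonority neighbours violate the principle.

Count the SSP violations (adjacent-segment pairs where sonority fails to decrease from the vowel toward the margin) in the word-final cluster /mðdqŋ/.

/m/: nasal = 5.
/ð/: voiced fricative = 4.
/d/: voiced plosive = 2.
/q/: voiceless plosive = 1.
/ŋ/: nasal = 5.
/m/→/ð/: 5→4 (falls) — ok.
/ð/→/d/: 4→2 (falls) — ok.
/d/→/q/: 2→1 (falls) — ok.
/q/→/ŋ/: 1→5 (does not fall) — violation.

1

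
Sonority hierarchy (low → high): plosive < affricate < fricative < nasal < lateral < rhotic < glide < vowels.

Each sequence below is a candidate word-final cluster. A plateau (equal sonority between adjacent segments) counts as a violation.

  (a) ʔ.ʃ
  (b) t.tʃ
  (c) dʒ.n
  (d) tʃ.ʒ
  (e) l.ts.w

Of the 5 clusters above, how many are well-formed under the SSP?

0

(a) sonority 1-3: ill-formed.
(b) sonority 1-2: ill-formed.
(c) sonority 2-4: ill-formed.
(d) sonority 2-3: ill-formed.
(e) sonority 5-2-7: ill-formed.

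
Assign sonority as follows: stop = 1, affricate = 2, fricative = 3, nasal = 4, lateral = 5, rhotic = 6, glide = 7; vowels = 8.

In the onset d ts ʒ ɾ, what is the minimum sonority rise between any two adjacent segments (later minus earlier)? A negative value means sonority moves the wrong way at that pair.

/d/ — stop, sonority 1.
/ts/ — affricate, sonority 2.
/ʒ/ — fricative, sonority 3.
/ɾ/ — rhotic, sonority 6.
/d/→/ts/: change +1.
/ts/→/ʒ/: change +1.
/ʒ/→/ɾ/: change +3.
Minimum = 1.

1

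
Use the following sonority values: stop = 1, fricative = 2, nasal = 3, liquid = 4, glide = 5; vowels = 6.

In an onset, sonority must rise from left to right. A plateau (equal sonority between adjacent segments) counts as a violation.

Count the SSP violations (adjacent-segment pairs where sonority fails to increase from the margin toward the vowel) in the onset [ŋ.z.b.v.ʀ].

/ŋ/: nasal = 3.
/z/: fricative = 2.
/b/: stop = 1.
/v/: fricative = 2.
/ʀ/: liquid = 4.
/ŋ/→/z/: 3→2 (does not rise) — violation.
/z/→/b/: 2→1 (does not rise) — violation.
/b/→/v/: 1→2 (rises) — ok.
/v/→/ʀ/: 2→4 (rises) — ok.

2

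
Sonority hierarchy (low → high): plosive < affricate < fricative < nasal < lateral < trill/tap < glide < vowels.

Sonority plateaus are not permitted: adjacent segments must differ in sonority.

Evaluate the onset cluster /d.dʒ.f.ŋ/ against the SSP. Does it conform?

/d/ is a plosive (sonority 1).
/dʒ/ is an affricate (sonority 2).
/f/ is a fricative (sonority 3).
/ŋ/ is a nasal (sonority 4).
The profile 1-2-3-4 strictly rises, so the onset cluster satisfies the SSP.

yes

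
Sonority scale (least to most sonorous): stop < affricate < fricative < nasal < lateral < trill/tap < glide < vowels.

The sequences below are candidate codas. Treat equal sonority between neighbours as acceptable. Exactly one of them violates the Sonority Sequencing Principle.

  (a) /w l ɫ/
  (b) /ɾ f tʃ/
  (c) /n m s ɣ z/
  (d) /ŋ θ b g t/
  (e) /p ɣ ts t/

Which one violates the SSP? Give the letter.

e

(a) 7-5-5 → obeys
(b) 6-3-2 → obeys
(c) 4-4-3-3-3 → obeys
(d) 4-3-1-1-1 → obeys
(e) 1-3-2-1 → violates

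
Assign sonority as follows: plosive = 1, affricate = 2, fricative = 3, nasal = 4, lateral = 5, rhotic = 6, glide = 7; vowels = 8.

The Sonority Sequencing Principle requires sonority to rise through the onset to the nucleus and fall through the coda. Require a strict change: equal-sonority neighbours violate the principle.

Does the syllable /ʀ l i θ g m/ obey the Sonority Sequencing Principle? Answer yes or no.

Onset: /ʀ/ is a rhotic (sonority 6), /l/ is a lateral (sonority 5); then the nucleus /i/ (sonority 8).
Onset profile 6-5-8 — does not strictly rise throughout.
Coda: /θ/ is a fricative (sonority 3), /g/ is a plosive (sonority 1), /m/ is a nasal (sonority 4).
Coda profile 8-3-1-4 — does not strictly fall throughout.

no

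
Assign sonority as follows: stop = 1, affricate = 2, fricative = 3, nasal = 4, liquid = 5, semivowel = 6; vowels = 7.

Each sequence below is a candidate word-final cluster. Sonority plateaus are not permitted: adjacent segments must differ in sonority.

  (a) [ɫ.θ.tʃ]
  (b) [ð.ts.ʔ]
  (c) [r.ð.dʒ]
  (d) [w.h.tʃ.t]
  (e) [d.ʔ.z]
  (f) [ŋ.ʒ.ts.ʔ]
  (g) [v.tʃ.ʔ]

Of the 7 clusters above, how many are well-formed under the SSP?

6

(a) [ɫ.θ.tʃ]: profile 5-3-2 — obeys.
(b) [ð.ts.ʔ]: profile 3-2-1 — obeys.
(c) [r.ð.dʒ]: profile 5-3-2 — obeys.
(d) [w.h.tʃ.t]: profile 6-3-2-1 — obeys.
(e) [d.ʔ.z]: profile 1-1-3 — violates.
(f) [ŋ.ʒ.ts.ʔ]: profile 4-3-2-1 — obeys.
(g) [v.tʃ.ʔ]: profile 3-2-1 — obeys.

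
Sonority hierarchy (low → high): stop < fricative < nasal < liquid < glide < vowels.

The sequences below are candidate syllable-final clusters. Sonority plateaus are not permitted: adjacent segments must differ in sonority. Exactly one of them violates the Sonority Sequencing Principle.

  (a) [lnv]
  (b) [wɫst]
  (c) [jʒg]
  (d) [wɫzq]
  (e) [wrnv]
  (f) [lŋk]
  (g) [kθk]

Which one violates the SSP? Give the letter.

g

(a) sonority 4-3-2: well-formed.
(b) sonority 5-4-2-1: well-formed.
(c) sonority 5-2-1: well-formed.
(d) sonority 5-4-2-1: well-formed.
(e) sonority 5-4-3-2: well-formed.
(f) sonority 4-3-1: well-formed.
(g) sonority 1-2-1: ill-formed.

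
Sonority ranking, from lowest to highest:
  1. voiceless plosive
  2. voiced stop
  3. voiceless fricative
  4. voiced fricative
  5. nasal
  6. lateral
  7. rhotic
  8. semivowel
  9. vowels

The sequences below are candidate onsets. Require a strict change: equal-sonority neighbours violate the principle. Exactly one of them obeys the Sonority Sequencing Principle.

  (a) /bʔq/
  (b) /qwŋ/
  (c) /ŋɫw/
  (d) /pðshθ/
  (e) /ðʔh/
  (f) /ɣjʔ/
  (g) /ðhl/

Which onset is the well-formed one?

c

(a) sonority 2-1-1: ill-formed.
(b) sonority 1-8-5: ill-formed.
(c) sonority 5-6-8: well-formed.
(d) sonority 1-4-3-3-3: ill-formed.
(e) sonority 4-1-3: ill-formed.
(f) sonority 4-8-1: ill-formed.
(g) sonority 4-3-6: ill-formed.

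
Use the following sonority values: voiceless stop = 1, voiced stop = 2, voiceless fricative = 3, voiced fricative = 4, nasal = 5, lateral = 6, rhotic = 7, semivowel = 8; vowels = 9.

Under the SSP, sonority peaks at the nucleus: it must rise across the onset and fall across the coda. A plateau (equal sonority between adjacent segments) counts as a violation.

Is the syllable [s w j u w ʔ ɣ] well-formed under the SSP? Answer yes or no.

Onset: /s/ is a voiceless fricative (sonority 3), /w/ is a semivowel (sonority 8), /j/ is a semivowel (sonority 8); then the nucleus /u/ (sonority 9).
Onset profile 3-8-8-9 — does not strictly rise throughout.
Coda: /w/ is a semivowel (sonority 8), /ʔ/ is a voiceless stop (sonority 1), /ɣ/ is a voiced fricative (sonority 4).
Coda profile 9-8-1-4 — does not strictly fall throughout.

no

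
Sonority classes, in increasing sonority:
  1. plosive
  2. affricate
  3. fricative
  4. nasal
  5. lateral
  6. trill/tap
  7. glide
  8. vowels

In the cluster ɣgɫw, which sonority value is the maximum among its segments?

/ɣ/ is a fricative (sonority 3).
/g/ is a plosive (sonority 1).
/ɫ/ is a lateral (sonority 5).
/w/ is a glide (sonority 7).
The maximum is 7.

7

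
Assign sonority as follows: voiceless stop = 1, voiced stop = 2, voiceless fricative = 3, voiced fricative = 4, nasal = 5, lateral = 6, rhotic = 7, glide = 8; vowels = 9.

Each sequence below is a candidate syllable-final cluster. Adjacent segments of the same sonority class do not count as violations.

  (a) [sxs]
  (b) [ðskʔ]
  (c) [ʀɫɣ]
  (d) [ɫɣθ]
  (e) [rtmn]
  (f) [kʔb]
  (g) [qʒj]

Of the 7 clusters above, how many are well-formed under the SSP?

4

(a) [sxs]: profile 3-3-3 — obeys.
(b) [ðskʔ]: profile 4-3-1-1 — obeys.
(c) [ʀɫɣ]: profile 7-6-4 — obeys.
(d) [ɫɣθ]: profile 6-4-3 — obeys.
(e) [rtmn]: profile 7-1-5-5 — violates.
(f) [kʔb]: profile 1-1-2 — violates.
(g) [qʒj]: profile 1-4-8 — violates.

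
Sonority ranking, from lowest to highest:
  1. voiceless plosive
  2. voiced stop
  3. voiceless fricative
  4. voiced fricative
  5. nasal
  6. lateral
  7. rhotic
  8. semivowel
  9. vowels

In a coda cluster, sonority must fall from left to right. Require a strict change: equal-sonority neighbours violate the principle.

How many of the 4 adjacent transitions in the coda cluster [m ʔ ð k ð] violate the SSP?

2

/m/: nasal = 5.
/ʔ/: voiceless plosive = 1.
/ð/: voiced fricative = 4.
/k/: voiceless plosive = 1.
/ð/: voiced fricative = 4.
/m/→/ʔ/: 5→1 (falls) — ok.
/ʔ/→/ð/: 1→4 (does not fall) — violation.
/ð/→/k/: 4→1 (falls) — ok.
/k/→/ð/: 1→4 (does not fall) — violation.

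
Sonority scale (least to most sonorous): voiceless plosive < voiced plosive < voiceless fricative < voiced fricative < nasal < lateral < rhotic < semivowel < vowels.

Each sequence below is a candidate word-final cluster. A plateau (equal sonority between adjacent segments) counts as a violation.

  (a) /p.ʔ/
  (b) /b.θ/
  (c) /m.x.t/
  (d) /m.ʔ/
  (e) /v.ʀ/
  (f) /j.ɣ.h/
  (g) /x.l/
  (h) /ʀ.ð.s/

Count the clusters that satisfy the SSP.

(a) sonority 1-1: ill-formed.
(b) sonority 2-3: ill-formed.
(c) sonority 5-3-1: well-formed.
(d) sonority 5-1: well-formed.
(e) sonority 4-7: ill-formed.
(f) sonority 8-4-3: well-formed.
(g) sonority 3-6: ill-formed.
(h) sonority 7-4-3: well-formed.

4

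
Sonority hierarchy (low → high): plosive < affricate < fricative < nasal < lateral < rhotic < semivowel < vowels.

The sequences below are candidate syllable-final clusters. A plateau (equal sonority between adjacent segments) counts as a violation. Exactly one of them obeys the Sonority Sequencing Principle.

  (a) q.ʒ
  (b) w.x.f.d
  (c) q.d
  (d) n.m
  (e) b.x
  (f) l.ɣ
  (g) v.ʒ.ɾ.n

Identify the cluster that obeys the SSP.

f

(a) 1-3 → violates
(b) 7-3-3-1 → violates
(c) 1-1 → violates
(d) 4-4 → violates
(e) 1-3 → violates
(f) 5-3 → obeys
(g) 3-3-6-4 → violates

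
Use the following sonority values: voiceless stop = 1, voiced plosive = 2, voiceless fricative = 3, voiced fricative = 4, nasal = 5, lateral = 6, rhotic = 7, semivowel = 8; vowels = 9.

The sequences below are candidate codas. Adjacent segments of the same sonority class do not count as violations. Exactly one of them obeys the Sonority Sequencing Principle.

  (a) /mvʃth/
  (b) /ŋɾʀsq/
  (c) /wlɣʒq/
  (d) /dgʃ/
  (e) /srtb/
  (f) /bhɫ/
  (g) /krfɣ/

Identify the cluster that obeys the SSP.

(a) /mvʃth/: profile 5-4-3-1-3 — violates.
(b) /ŋɾʀsq/: profile 5-7-7-3-1 — violates.
(c) /wlɣʒq/: profile 8-6-4-4-1 — obeys.
(d) /dgʃ/: profile 2-2-3 — violates.
(e) /srtb/: profile 3-7-1-2 — violates.
(f) /bhɫ/: profile 2-3-6 — violates.
(g) /krfɣ/: profile 1-7-3-4 — violates.

c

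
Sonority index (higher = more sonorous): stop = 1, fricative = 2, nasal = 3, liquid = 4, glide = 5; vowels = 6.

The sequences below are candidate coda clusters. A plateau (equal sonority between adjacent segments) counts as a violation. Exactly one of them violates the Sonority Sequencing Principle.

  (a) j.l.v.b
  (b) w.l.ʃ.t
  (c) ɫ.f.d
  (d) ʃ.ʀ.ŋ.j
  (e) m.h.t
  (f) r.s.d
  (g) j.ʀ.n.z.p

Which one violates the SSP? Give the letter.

d

(a) 5-4-2-1 → obeys
(b) 5-4-2-1 → obeys
(c) 4-2-1 → obeys
(d) 2-4-3-5 → violates
(e) 3-2-1 → obeys
(f) 4-2-1 → obeys
(g) 5-4-3-2-1 → obeys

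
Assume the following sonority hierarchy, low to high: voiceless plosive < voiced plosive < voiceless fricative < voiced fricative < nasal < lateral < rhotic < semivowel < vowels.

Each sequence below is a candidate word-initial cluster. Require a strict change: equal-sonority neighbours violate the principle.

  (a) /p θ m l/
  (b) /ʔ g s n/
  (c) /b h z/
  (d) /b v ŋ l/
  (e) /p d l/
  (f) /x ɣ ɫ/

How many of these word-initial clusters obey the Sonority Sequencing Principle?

(a) sonority 1-3-5-6: well-formed.
(b) sonority 1-2-3-5: well-formed.
(c) sonority 2-3-4: well-formed.
(d) sonority 2-4-5-6: well-formed.
(e) sonority 1-2-6: well-formed.
(f) sonority 3-4-6: well-formed.

6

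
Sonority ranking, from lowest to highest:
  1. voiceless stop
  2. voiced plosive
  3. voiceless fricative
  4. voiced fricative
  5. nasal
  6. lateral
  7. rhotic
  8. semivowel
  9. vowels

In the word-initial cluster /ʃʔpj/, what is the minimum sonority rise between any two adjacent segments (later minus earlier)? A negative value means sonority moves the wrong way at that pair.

-2

/ʃ/ is a voiceless fricative (sonority 3).
/ʔ/ is a voiceless stop (sonority 1).
/p/ is a voiceless stop (sonority 1).
/j/ is a semivowel (sonority 8).
/ʃ/→/ʔ/: change -2.
/ʔ/→/p/: change +0.
/p/→/j/: change +7.
Minimum = -2.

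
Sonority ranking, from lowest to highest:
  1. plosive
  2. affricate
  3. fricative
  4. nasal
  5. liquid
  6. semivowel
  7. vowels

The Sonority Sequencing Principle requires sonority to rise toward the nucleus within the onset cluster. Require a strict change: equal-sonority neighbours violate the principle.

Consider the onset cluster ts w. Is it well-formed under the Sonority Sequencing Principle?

/ts/ is an affricate (sonority 2).
/w/ is a semivowel (sonority 6).
The profile 2-6 strictly rises, so the onset cluster satisfies the SSP.

yes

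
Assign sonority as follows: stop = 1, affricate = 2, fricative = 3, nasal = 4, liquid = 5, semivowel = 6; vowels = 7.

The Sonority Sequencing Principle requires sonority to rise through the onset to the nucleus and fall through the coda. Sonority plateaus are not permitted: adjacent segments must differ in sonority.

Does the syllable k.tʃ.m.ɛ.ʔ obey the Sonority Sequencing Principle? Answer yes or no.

yes

Onset: /k/ is a stop (sonority 1), /tʃ/ is an affricate (sonority 2), /m/ is a nasal (sonority 4); then the nucleus /ɛ/ (sonority 7).
Onset profile 1-2-4-7 — rises to the nucleus.
Coda: /ʔ/ is a stop (sonority 1).
Coda profile 7-1 — falls from the nucleus.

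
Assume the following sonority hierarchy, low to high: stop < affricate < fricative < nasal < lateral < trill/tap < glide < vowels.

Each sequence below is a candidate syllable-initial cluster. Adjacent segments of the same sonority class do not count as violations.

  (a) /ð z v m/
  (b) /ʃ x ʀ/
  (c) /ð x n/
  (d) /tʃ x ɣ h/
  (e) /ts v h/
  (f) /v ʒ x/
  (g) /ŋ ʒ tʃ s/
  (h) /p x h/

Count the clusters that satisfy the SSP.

(a) 3-3-3-4 → obeys
(b) 3-3-6 → obeys
(c) 3-3-4 → obeys
(d) 2-3-3-3 → obeys
(e) 2-3-3 → obeys
(f) 3-3-3 → obeys
(g) 4-3-2-3 → violates
(h) 1-3-3 → obeys

7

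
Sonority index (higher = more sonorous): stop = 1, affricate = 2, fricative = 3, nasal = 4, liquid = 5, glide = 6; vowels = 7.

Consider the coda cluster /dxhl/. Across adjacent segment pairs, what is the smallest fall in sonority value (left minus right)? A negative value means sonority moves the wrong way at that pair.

-2

/d/ — stop, sonority 1.
/x/ — fricative, sonority 3.
/h/ — fricative, sonority 3.
/l/ — liquid, sonority 5.
/d/→/x/: change -2.
/x/→/h/: change +0.
/h/→/l/: change -2.
Minimum = -2.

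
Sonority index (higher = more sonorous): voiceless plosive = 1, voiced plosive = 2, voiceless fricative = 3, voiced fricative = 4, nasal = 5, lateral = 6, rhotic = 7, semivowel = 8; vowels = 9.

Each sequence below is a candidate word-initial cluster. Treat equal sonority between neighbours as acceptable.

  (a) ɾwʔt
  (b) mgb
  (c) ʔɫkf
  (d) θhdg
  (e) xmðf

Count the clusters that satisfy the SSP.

0

(a) sonority 7-8-1-1: ill-formed.
(b) sonority 5-2-2: ill-formed.
(c) sonority 1-6-1-3: ill-formed.
(d) sonority 3-3-2-2: ill-formed.
(e) sonority 3-5-4-3: ill-formed.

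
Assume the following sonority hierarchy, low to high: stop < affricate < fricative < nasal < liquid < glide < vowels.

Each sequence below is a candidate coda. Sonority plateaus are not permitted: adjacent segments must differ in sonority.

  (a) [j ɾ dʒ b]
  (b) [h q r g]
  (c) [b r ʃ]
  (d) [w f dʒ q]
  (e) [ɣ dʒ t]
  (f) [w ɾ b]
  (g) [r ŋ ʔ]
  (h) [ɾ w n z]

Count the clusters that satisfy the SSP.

(a) 6-5-2-1 → obeys
(b) 3-1-5-1 → violates
(c) 1-5-3 → violates
(d) 6-3-2-1 → obeys
(e) 3-2-1 → obeys
(f) 6-5-1 → obeys
(g) 5-4-1 → obeys
(h) 5-6-4-3 → violates

5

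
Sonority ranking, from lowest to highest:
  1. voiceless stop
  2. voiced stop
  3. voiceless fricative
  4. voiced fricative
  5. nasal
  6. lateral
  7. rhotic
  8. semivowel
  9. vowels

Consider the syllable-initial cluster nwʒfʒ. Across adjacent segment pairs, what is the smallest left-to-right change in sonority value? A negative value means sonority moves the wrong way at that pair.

-4

/n/ is a nasal (sonority 5).
/w/ is a semivowel (sonority 8).
/ʒ/ is a voiced fricative (sonority 4).
/f/ is a voiceless fricative (sonority 3).
/ʒ/ is a voiced fricative (sonority 4).
/n/→/w/: change +3.
/w/→/ʒ/: change -4.
/ʒ/→/f/: change -1.
/f/→/ʒ/: change +1.
Minimum = -4.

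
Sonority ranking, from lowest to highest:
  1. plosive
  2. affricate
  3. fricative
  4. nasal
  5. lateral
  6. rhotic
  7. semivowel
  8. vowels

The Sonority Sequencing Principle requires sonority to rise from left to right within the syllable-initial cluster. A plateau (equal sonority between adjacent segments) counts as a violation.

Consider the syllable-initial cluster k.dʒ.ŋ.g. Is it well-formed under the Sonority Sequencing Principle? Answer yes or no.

/k/ is a plosive (sonority 1).
/dʒ/ is an affricate (sonority 2).
/ŋ/ is a nasal (sonority 4).
/g/ is a plosive (sonority 1).
The profile is 1-2-4-1. Between /ŋ/ (4) and /g/ (1) sonority does not rise, so the cluster violates the SSP.

no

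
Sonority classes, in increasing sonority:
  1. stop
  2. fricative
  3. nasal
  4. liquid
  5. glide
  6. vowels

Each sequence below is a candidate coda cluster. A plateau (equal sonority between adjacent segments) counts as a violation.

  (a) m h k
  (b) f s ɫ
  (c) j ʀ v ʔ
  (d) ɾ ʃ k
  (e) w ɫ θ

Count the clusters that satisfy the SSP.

(a) 3-2-1 → obeys
(b) 2-2-4 → violates
(c) 5-4-2-1 → obeys
(d) 4-2-1 → obeys
(e) 5-4-2 → obeys

4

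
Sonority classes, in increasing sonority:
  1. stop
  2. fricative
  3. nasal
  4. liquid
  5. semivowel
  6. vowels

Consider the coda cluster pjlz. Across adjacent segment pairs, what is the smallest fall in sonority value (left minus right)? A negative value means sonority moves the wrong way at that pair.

/p/ — stop, sonority 1.
/j/ — semivowel, sonority 5.
/l/ — liquid, sonority 4.
/z/ — fricative, sonority 2.
/p/→/j/: change -4.
/j/→/l/: change +1.
/l/→/z/: change +2.
Minimum = -4.

-4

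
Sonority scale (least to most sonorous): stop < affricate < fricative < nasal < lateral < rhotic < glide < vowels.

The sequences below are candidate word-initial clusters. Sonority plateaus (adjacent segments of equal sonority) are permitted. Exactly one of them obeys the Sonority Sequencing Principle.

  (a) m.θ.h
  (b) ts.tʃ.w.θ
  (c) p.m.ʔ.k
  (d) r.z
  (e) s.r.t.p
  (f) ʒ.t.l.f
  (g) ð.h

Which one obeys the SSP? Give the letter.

g

(a) m.θ.h: profile 4-3-3 — violates.
(b) ts.tʃ.w.θ: profile 2-2-7-3 — violates.
(c) p.m.ʔ.k: profile 1-4-1-1 — violates.
(d) r.z: profile 6-3 — violates.
(e) s.r.t.p: profile 3-6-1-1 — violates.
(f) ʒ.t.l.f: profile 3-1-5-3 — violates.
(g) ð.h: profile 3-3 — obeys.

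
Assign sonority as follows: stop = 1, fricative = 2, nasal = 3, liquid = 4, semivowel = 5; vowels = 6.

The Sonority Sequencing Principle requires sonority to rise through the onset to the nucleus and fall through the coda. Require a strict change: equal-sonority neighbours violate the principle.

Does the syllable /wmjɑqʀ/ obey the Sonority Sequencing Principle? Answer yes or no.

no

Onset: /w/ is a semivowel (sonority 5), /m/ is a nasal (sonority 3), /j/ is a semivowel (sonority 5); then the nucleus /ɑ/ (sonority 6).
Onset profile 5-3-5-6 — does not strictly rise throughout.
Coda: /q/ is a stop (sonority 1), /ʀ/ is a liquid (sonority 4).
Coda profile 6-1-4 — does not strictly fall throughout.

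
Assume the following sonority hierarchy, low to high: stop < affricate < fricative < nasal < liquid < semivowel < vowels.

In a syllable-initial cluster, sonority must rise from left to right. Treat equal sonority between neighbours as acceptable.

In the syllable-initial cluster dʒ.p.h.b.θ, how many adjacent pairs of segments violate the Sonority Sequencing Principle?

2

/dʒ/ — affricate, sonority 2.
/p/ — stop, sonority 1.
/h/ — fricative, sonority 3.
/b/ — stop, sonority 1.
/θ/ — fricative, sonority 3.
/dʒ/→/p/: 2→1 (does not rise) — violation.
/p/→/h/: 1→3 (rises) — ok.
/h/→/b/: 3→1 (does not rise) — violation.
/b/→/θ/: 1→3 (rises) — ok.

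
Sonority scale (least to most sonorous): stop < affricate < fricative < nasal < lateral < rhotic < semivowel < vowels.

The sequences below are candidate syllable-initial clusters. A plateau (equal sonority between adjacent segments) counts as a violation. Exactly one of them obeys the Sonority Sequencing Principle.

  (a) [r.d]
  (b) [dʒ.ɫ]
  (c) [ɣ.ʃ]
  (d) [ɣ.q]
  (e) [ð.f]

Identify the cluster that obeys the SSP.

(a) 6-1 → violates
(b) 2-5 → obeys
(c) 3-3 → violates
(d) 3-1 → violates
(e) 3-3 → violates

b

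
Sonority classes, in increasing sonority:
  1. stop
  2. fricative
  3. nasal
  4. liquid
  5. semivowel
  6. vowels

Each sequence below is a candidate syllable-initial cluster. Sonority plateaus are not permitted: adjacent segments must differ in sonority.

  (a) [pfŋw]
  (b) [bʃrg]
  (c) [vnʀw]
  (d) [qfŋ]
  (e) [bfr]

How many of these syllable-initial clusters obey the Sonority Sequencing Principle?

4

(a) [pfŋw]: profile 1-2-3-5 — obeys.
(b) [bʃrg]: profile 1-2-4-1 — violates.
(c) [vnʀw]: profile 2-3-4-5 — obeys.
(d) [qfŋ]: profile 1-2-3 — obeys.
(e) [bfr]: profile 1-2-4 — obeys.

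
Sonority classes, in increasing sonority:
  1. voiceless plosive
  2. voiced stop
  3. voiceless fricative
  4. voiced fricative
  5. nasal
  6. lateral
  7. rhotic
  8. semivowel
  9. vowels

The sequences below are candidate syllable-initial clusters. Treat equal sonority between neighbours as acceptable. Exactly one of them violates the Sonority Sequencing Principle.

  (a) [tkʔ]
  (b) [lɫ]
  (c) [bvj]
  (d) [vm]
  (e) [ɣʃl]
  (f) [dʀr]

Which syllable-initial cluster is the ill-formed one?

e

(a) sonority 1-1-1: well-formed.
(b) sonority 6-6: well-formed.
(c) sonority 2-4-8: well-formed.
(d) sonority 4-5: well-formed.
(e) sonority 4-3-6: ill-formed.
(f) sonority 2-7-7: well-formed.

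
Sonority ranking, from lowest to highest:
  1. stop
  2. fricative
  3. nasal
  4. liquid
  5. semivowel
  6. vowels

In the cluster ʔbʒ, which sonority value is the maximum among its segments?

2

/ʔ/ — stop, sonority 1.
/b/ — stop, sonority 1.
/ʒ/ — fricative, sonority 2.
The maximum is 2.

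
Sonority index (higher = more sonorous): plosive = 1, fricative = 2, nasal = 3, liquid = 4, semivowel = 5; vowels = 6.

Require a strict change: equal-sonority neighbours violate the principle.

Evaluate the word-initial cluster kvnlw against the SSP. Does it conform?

/k/ is a plosive (sonority 1).
/v/ is a fricative (sonority 2).
/n/ is a nasal (sonority 3).
/l/ is a liquid (sonority 4).
/w/ is a semivowel (sonority 5).
The profile 1-2-3-4-5 strictly rises, so the word-initial cluster satisfies the SSP.

yes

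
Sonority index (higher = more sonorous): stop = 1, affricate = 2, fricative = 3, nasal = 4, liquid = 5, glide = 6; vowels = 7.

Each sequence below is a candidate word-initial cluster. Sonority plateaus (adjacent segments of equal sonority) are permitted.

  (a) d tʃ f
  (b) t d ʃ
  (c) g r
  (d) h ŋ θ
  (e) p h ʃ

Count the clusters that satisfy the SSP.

(a) sonority 1-2-3: well-formed.
(b) sonority 1-1-3: well-formed.
(c) sonority 1-5: well-formed.
(d) sonority 3-4-3: ill-formed.
(e) sonority 1-3-3: well-formed.

4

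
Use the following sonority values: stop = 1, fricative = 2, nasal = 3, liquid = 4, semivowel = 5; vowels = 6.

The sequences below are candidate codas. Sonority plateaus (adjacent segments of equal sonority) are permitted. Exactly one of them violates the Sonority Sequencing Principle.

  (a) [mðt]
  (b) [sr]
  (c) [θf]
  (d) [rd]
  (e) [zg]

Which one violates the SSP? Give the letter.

(a) sonority 3-2-1: well-formed.
(b) sonority 2-4: ill-formed.
(c) sonority 2-2: well-formed.
(d) sonority 4-1: well-formed.
(e) sonority 2-1: well-formed.

b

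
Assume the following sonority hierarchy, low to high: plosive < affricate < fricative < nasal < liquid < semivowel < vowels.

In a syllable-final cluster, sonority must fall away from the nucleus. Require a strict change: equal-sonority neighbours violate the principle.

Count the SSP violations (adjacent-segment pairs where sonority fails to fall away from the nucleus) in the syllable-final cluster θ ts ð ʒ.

2

/θ/: fricative = 3.
/ts/: affricate = 2.
/ð/: fricative = 3.
/ʒ/: fricative = 3.
/θ/→/ts/: 3→2 (falls) — ok.
/ts/→/ð/: 2→3 (does not fall) — violation.
/ð/→/ʒ/: 3→3 (plateau) — violation.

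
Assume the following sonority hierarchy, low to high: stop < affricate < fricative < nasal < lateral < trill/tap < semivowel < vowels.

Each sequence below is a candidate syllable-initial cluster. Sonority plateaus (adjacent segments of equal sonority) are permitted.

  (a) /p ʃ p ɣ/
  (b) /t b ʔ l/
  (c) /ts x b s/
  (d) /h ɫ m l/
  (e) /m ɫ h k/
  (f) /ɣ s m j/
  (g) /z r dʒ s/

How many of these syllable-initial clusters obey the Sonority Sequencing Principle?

(a) 1-3-1-3 → violates
(b) 1-1-1-5 → obeys
(c) 2-3-1-3 → violates
(d) 3-5-4-5 → violates
(e) 4-5-3-1 → violates
(f) 3-3-4-7 → obeys
(g) 3-6-2-3 → violates

2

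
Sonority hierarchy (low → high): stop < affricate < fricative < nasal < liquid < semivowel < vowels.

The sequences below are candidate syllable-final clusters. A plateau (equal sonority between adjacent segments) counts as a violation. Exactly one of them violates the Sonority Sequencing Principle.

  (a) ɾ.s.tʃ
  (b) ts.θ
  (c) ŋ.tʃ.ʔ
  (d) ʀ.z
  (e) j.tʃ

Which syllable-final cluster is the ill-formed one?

(a) 5-3-2 → obeys
(b) 2-3 → violates
(c) 4-2-1 → obeys
(d) 5-3 → obeys
(e) 6-2 → obeys

b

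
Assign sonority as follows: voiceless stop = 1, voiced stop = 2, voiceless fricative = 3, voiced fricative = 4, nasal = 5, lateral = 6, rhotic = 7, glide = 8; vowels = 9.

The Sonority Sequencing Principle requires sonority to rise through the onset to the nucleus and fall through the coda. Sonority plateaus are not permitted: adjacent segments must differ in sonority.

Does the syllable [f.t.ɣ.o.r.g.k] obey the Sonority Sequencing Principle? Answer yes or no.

Onset: /f/ is a voiceless fricative (sonority 3), /t/ is a voiceless stop (sonority 1), /ɣ/ is a voiced fricative (sonority 4); then the nucleus /o/ (sonority 9).
Onset profile 3-1-4-9 — does not strictly rise throughout.
Coda: /r/ is a rhotic (sonority 7), /g/ is a voiced stop (sonority 2), /k/ is a voiceless stop (sonority 1).
Coda profile 9-7-2-1 — falls from the nucleus.

no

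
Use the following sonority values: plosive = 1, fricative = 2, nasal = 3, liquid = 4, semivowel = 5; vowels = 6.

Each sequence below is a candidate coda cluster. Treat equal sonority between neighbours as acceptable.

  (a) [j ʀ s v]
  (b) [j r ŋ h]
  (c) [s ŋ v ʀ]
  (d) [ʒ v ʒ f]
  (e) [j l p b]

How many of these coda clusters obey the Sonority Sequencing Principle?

4

(a) sonority 5-4-2-2: well-formed.
(b) sonority 5-4-3-2: well-formed.
(c) sonority 2-3-2-4: ill-formed.
(d) sonority 2-2-2-2: well-formed.
(e) sonority 5-4-1-1: well-formed.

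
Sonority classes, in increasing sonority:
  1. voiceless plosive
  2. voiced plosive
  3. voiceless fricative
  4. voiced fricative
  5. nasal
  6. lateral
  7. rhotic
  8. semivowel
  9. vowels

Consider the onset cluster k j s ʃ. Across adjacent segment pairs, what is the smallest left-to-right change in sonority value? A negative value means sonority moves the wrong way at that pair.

/k/ — voiceless plosive, sonority 1.
/j/ — semivowel, sonority 8.
/s/ — voiceless fricative, sonority 3.
/ʃ/ — voiceless fricative, sonority 3.
/k/→/j/: change +7.
/j/→/s/: change -5.
/s/→/ʃ/: change +0.
Minimum = -5.

-5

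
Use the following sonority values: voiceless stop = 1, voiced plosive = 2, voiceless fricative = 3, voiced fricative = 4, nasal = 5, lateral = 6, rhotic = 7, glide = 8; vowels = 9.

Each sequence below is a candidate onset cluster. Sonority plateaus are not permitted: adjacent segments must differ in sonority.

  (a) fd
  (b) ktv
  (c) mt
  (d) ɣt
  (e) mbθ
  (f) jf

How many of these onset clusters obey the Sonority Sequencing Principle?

(a) sonority 3-2: ill-formed.
(b) sonority 1-1-4: ill-formed.
(c) sonority 5-1: ill-formed.
(d) sonority 4-1: ill-formed.
(e) sonority 5-2-3: ill-formed.
(f) sonority 8-3: ill-formed.

0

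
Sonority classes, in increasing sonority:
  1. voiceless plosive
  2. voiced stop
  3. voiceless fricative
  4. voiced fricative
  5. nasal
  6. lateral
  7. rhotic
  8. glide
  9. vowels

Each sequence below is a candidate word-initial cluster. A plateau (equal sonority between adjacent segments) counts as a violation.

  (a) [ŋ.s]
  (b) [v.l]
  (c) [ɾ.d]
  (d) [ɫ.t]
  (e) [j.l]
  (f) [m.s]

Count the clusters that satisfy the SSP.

(a) sonority 5-3: ill-formed.
(b) sonority 4-6: well-formed.
(c) sonority 7-2: ill-formed.
(d) sonority 6-1: ill-formed.
(e) sonority 8-6: ill-formed.
(f) sonority 5-3: ill-formed.

1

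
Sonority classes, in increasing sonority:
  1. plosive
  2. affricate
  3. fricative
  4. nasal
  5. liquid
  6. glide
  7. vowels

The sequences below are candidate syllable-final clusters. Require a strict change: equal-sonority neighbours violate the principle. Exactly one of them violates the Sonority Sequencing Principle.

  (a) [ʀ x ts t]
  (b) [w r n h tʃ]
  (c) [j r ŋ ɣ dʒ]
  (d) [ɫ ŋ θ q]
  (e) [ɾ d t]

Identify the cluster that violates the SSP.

e

(a) sonority 5-3-2-1: well-formed.
(b) sonority 6-5-4-3-2: well-formed.
(c) sonority 6-5-4-3-2: well-formed.
(d) sonority 5-4-3-1: well-formed.
(e) sonority 5-1-1: ill-formed.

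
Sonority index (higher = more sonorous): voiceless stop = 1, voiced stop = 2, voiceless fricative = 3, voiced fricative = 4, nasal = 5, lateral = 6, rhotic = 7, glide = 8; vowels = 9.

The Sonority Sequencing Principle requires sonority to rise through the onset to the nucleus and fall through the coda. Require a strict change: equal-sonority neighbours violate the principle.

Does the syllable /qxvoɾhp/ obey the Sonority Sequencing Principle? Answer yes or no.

Onset: /q/ is a voiceless stop (sonority 1), /x/ is a voiceless fricative (sonority 3), /v/ is a voiced fricative (sonority 4); then the nucleus /o/ (sonority 9).
Onset profile 1-3-4-9 — rises to the nucleus.
Coda: /ɾ/ is a rhotic (sonority 7), /h/ is a voiceless fricative (sonority 3), /p/ is a voiceless stop (sonority 1).
Coda profile 9-7-3-1 — falls from the nucleus.

yes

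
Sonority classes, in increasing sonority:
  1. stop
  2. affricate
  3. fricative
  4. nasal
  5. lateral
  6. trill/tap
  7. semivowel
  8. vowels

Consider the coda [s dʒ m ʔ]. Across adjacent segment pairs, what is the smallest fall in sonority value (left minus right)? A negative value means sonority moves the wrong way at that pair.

-2

/s/ — fricative, sonority 3.
/dʒ/ — affricate, sonority 2.
/m/ — nasal, sonority 4.
/ʔ/ — stop, sonority 1.
/s/→/dʒ/: change +1.
/dʒ/→/m/: change -2.
/m/→/ʔ/: change +3.
Minimum = -2.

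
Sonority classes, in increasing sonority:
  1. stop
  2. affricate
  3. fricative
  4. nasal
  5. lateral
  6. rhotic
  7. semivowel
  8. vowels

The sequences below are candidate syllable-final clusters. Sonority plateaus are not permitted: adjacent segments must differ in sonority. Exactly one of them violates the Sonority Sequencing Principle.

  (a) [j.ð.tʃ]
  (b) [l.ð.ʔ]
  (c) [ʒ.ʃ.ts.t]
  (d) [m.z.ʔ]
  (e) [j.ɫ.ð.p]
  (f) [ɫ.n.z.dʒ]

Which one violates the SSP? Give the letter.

(a) [j.ð.tʃ]: profile 7-3-2 — obeys.
(b) [l.ð.ʔ]: profile 5-3-1 — obeys.
(c) [ʒ.ʃ.ts.t]: profile 3-3-2-1 — violates.
(d) [m.z.ʔ]: profile 4-3-1 — obeys.
(e) [j.ɫ.ð.p]: profile 7-5-3-1 — obeys.
(f) [ɫ.n.z.dʒ]: profile 5-4-3-2 — obeys.

c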